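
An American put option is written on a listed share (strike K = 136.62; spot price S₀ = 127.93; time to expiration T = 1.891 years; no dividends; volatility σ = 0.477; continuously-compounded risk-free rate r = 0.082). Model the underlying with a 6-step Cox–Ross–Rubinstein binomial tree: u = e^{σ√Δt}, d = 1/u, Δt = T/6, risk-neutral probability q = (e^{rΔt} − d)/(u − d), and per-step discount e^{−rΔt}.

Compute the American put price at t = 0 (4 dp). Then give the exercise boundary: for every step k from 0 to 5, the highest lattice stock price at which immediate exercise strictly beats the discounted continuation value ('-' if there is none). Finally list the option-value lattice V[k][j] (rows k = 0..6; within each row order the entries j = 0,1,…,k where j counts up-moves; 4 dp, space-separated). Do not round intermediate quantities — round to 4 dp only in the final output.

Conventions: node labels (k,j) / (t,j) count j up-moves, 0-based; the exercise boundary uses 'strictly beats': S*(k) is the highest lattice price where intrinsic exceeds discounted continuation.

price = 29.7546
boundary = - - 74.8818 57.2899 74.8818 97.8756
tree:
29.7546
43.6153 16.4610
61.7382 26.4899 6.5670
79.3301 41.3325 11.9627 1.1193
92.7892 61.7382 21.6272 2.2164 0.0000
103.0863 79.3301 38.7444 4.3887 0.0000 0.0000
110.9643 92.7892 61.7382 8.6900 0.0000 0.0000 0.0000

Δt=0.31517, u=1.30707, d=0.76507, q=0.48175, disc=e^(-rΔt)=0.97449
k=6 terminal: V=max(K-S,0) → 110.9643 92.7892 61.7382 8.6900 0.0000 0.0000 0.0000
k=5: j=0 S=33.5337 intr=103.0863 cont=99.6008 V=103.0863[EX]; j=1 S=57.2899 intr=79.3301 cont=75.8446 V=79.3301[EX]; j=2 S=97.8756 intr=38.7444 cont=35.2589 V=38.7444[EX]; j=3 S=167.2132 intr=0.0000 cont=4.3887 V=4.3887[hold]; j=4 S=285.6715 intr=0.0000 cont=0.0000 V=0.0000[hold]; j=5 S=488.0487 intr=0.0000 cont=0.0000 V=0.0000[hold]  S*(5)=97.8756
k=4: j=0 S=43.8308 intr=92.7892 cont=89.3036 V=92.7892[EX]; j=1 S=74.8818 intr=61.7382 cont=58.2527 V=61.7382[EX]; j=2 S=127.9300 intr=8.6900 cont=21.6272 V=21.6272[hold]; j=3 S=218.5590 intr=0.0000 cont=2.2164 V=2.2164[hold]; j=4 S=373.3920 intr=0.0000 cont=0.0000 V=0.0000[hold]  S*(4)=74.8818
k=3: j=0 S=57.2899 intr=79.3301 cont=75.8446 V=79.3301[EX]; j=1 S=97.8756 intr=38.7444 cont=41.3325 V=41.3325[hold]; j=2 S=167.2132 intr=0.0000 cont=11.9627 V=11.9627[hold]; j=3 S=285.6715 intr=0.0000 cont=1.1193 V=1.1193[hold]  S*(3)=57.2899
k=2: j=0 S=74.8818 intr=61.7382 cont=59.4677 V=61.7382[EX]; j=1 S=127.9300 intr=8.6900 cont=26.4899 V=26.4899[hold]; j=2 S=218.5590 intr=0.0000 cont=6.5670 V=6.5670[hold]  S*(2)=74.8818
k=1: j=0 S=97.8756 intr=38.7444 cont=43.6153 V=43.6153[hold]; j=1 S=167.2132 intr=0.0000 cont=16.4610 V=16.4610[hold]  S*(1)=-
k=0: j=0 S=127.9300 intr=8.6900 cont=29.7546 V=29.7546[hold]  S*(0)=-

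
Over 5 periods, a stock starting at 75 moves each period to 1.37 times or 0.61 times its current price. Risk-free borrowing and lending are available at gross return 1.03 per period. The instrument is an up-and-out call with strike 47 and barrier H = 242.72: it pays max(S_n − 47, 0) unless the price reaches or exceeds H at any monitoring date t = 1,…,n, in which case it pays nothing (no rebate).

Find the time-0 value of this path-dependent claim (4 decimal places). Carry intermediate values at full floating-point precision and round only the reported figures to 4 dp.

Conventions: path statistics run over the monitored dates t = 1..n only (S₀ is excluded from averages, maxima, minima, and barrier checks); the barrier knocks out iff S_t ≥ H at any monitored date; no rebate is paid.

price = 23.6513

Set p* = 0.5526 (from d < R < u); the path-dependent value is the discounted p*-expectation over all price paths.
Enumerate all 2^5 = 32 price paths (U = up ×1.37, D = down ×0.61); each path with k up-moves has probability p*^k·(1−p*)^(5−k).
DDDDD: M=45.7500, payoff=0.0000, prob=0.017920
UDDDD: M=102.7500, payoff=0.0000, prob=0.022136
DUDDD: M=62.6775, payoff=0.0000, prob=0.022136
UUDDD: M=140.7675, payoff=0.0000, prob=0.027344
DDUDD: M=45.7500, payoff=0.0000, prob=0.022136
UDUDD: M=102.7500, payoff=0.0000, prob=0.027344
DUUDD: M=85.8682, payoff=0.0000, prob=0.027344
UUUDD: M=192.8515, payoff=24.7600, prob=0.033778
DDDUD: M=45.7500, payoff=0.0000, prob=0.022136
UDDUD: M=102.7500, payoff=0.0000, prob=0.027344
DUDUD: M=62.6775, payoff=0.0000, prob=0.027344
UUDUD: M=140.7675, payoff=24.7600, prob=0.033778
DDUUD: M=52.3796, payoff=0.0000, prob=0.027344
UDUUD: M=117.6394, payoff=24.7600, prob=0.033778
DUUUD: M=117.6394, payoff=24.7600, prob=0.033778
UUUUD: M=264.2065, payoff=0.0000, prob=0.041726
DDDDU: M=45.7500, payoff=0.0000, prob=0.022136
UDDDU: M=102.7500, payoff=0.0000, prob=0.027344
DUDDU: M=62.6775, payoff=0.0000, prob=0.027344
UUDDU: M=140.7675, payoff=24.7600, prob=0.033778
DDUDU: M=45.7500, payoff=0.0000, prob=0.027344
UDUDU: M=102.7500, payoff=24.7600, prob=0.033778
DUUDU: M=85.8682, payoff=24.7600, prob=0.033778
UUUDU: M=192.8515, payoff=114.1660, prob=0.041726
DDDUU: M=45.7500, payoff=0.0000, prob=0.027344
UDDUU: M=102.7500, payoff=24.7600, prob=0.033778
DUDUU: M=71.7600, payoff=24.7600, prob=0.033778
UUDUU: M=161.1660, payoff=114.1660, prob=0.041726
DDUUU: M=71.7600, payoff=24.7600, prob=0.033778
UDUUU: M=161.1660, payoff=114.1660, prob=0.041726
DUUUU: M=161.1660, payoff=114.1660, prob=0.041726
UUUUU: M=361.9629, payoff=0.0000, prob=0.051544
Price = Σ prob·payoff / R^5 = 27.418336 / 1.159274 = 23.6513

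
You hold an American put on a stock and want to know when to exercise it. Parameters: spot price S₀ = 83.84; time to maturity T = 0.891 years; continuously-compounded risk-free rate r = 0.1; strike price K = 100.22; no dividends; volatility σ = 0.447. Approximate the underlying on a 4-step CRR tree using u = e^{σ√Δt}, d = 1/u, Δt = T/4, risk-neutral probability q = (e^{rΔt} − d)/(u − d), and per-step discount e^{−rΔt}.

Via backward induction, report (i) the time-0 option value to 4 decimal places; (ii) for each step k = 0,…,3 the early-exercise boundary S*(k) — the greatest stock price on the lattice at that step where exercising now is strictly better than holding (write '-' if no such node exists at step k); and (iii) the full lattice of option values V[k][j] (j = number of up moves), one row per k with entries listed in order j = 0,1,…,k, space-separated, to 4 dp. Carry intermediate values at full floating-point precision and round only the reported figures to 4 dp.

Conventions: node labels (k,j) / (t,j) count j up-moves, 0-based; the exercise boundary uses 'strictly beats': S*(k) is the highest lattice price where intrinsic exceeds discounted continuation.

price = 21.4423
boundary = - 67.8936 54.9803 67.8936
tree:
21.4423
32.3264 11.5426
45.2397 19.7097 3.9096
55.6970 32.3264 8.0025 0.0000
64.1652 45.2397 16.3800 0.0000 0.0000

params: Δt=0.22275 u=1.23487 d=0.80980 q=0.50044 e^(-rΔt)=0.97797
t_4 payoffs: 64.1652 45.2397 16.3800 0.0000 0.0000
t_3: node(3,0) S=44.5230 payoff=55.6970 vs cont=53.4893 → 55.6970 [stop]  node(3,1) S=67.8936 payoff=32.3264 vs cont=30.1186 → 32.3264 [stop]  node(3,2) S=103.5317 payoff=0.0000 vs cont=8.0025 → 8.0025 [wait]  node(3,3) S=157.8766 payoff=0.0000 vs cont=0.0000 → 0.0000 [wait]  ⇒ S*(3)=67.8936
t_2: node(2,0) S=54.9803 payoff=45.2397 vs cont=43.0320 → 45.2397 [stop]  node(2,1) S=83.8400 payoff=16.3800 vs cont=19.7097 → 19.7097 [wait]  node(2,2) S=127.8485 payoff=0.0000 vs cont=3.9096 → 3.9096 [wait]  ⇒ S*(2)=54.9803
t_1: node(1,0) S=67.8936 payoff=32.3264 vs cont=31.7482 → 32.3264 [stop]  node(1,1) S=103.5317 payoff=0.0000 vs cont=11.5426 → 11.5426 [wait]  ⇒ S*(1)=67.8936
t_0: node(0,0) S=83.8400 payoff=16.3800 vs cont=21.4423 → 21.4423 [wait]  ⇒ S*(0)=-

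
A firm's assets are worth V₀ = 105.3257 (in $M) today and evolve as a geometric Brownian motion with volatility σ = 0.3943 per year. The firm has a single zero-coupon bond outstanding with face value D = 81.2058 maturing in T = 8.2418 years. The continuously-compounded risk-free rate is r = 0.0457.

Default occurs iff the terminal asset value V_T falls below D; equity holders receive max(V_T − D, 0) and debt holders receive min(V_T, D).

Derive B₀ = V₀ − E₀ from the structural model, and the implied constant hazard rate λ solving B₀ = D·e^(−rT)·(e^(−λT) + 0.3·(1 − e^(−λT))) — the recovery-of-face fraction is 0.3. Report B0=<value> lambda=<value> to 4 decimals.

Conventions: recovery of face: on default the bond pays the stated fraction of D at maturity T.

B0=41.4280 lambda=0.0554

Equity is a call on the firm's assets struck at D = 81.2058:
d₁ = [ln(V₀/D) + (r + σ²/2)T] / (σ√T)
   = [ln(105.3257/81.2058) + (0.0457 + 0.5·0.3943²)·8.2418] / (0.3943·√8.2418)
   = [0.260071 + 1.017337] / 1.131978 = 1.128474
d₂ = d₁ − σ√T = 1.128474 − 1.131978 = -0.003503
N(d₁) = 0.870440,  N(d₂) = 0.498602,  e^(−rT) = 0.686156
E₀ = V₀·N(d₁) − D·e^(−rT)·N(d₂)
   = 105.3257·0.870440 − 81.2058·0.686156·0.498602 = 63.897670
B₀ = V₀ − E₀ = 105.3257 − 63.897670 = 41.428030
e^(−λT) = (B₀·e^(rT)/D − 0.3)/(1 − 0.3) = (41.4280·1.457395/81.2058 − 0.3)/0.7 = 0.63357895
λ = −ln(0.63357895)/8.2418 = 0.055373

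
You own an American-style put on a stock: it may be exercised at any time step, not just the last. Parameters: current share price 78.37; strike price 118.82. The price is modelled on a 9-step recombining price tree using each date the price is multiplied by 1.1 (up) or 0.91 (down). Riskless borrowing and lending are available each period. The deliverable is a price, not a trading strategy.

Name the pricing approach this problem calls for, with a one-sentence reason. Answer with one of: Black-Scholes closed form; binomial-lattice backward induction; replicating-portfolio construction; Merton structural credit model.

Key observation: an American put (K = 118.82, S₀ = 78.37) on a 9-date tree has no closed form — the optimal stopping decision is embedded and must be resolved recursively from expiry.

framework: binomial-lattice backward induction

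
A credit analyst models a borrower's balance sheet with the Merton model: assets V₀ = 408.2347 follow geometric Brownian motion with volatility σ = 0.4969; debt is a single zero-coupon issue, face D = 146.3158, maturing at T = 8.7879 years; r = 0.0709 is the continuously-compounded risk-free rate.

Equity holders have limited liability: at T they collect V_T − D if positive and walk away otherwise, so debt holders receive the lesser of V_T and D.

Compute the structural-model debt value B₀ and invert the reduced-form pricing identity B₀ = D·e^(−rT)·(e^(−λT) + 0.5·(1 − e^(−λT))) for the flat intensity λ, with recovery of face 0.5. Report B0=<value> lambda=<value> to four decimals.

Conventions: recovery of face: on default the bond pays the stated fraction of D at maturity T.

With assets at 408.2347 and a single debt payment of 146.3158 at 8.7879 years:
d₁ = [ln(V₀/D) + (r + σ²/2)T] / (σ√T)
   = [ln(408.2347/146.3158) + (0.0709 + 0.5·0.4969²)·8.7879] / (0.4969·√8.7879)
   = [1.026075 + 1.707971] / 1.473030 = 1.856069
d₂ = d₁ − σ√T = 1.856069 − 1.473030 = 0.383039
N(d₁) = 0.968278,  N(d₂) = 0.649155,  e^(−rT) = 0.536300
E₀ = V₀·N(d₁) − D·e^(−rT)·N(d₂)
   = 408.2347·0.968278 − 146.3158·0.536300·0.649155 = 344.346142
B₀ = V₀ − E₀ = 408.2347 − 344.346142 = 63.888558
e^(−λT) = (B₀·e^(rT)/D − 0.5)/(1 − 0.5) = (63.8886·1.864629/146.3158 − 0.5)/0.5 = 0.62837557
λ = −ln(0.62837557)/8.7879 = 0.052870

B0=63.8886 lambda=0.0529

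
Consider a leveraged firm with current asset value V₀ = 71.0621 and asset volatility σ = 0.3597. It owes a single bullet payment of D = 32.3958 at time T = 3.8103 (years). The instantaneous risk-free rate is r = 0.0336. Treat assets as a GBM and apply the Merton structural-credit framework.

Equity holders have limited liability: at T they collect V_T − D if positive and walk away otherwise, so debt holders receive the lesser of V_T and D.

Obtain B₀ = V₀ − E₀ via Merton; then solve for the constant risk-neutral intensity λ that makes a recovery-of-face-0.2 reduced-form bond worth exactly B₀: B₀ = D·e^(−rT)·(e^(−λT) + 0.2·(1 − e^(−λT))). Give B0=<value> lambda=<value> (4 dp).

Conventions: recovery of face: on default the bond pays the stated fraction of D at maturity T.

B0=27.1273 lambda=0.0163

Apply the equity-as-call identities (strike 32.3958, horizon 3.8103 years):
d₁ = [ln(V₀/D) + (r + σ²/2)T] / (σ√T)
   = [ln(71.0621/32.3958) + (0.0336 + 0.5·0.3597²)·3.8103] / (0.3597·√3.8103)
   = [0.785525 + 0.374522] / 0.702134 = 1.652174
d₂ = d₁ − σ√T = 1.652174 − 0.702134 = 0.950040
N(d₁) = 0.950750,  N(d₂) = 0.828954,  e^(−rT) = 0.879830
E₀ = V₀·N(d₁) − D·e^(−rT)·N(d₂)
   = 71.0621·0.950750 − 32.3958·0.879830·0.828954 = 43.934804
B₀ = V₀ − E₀ = 71.0621 − 43.934804 = 27.127296
e^(−λT) = (B₀·e^(rT)/D − 0.2)/(1 − 0.2) = (27.1273·1.136583/32.3958 − 0.2)/0.8 = 0.93967653
λ = −ln(0.93967653)/3.8103 = 0.016329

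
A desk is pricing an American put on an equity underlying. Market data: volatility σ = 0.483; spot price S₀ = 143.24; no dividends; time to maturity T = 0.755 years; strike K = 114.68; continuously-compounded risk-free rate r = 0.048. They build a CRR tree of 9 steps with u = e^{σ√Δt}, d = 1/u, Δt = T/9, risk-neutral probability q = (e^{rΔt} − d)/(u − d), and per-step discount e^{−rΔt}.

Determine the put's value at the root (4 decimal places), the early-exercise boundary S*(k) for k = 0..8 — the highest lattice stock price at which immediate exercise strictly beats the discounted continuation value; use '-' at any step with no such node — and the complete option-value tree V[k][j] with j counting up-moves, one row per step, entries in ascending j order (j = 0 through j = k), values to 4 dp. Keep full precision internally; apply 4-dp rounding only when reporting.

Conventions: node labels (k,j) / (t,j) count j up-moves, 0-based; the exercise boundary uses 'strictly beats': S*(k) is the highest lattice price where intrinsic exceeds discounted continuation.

Δt=0.08389, u=1.15015, d=0.86945, q=0.47946, disc=e^(-rΔt)=0.99598
k=9 terminal: V=max(K-S,0) → 74.0106 60.8806 43.5114 20.5347 0.0000 0.0000 0.0000 0.0000 0.0000 0.0000
k=8: j=0 S=46.7759 intr=67.9041 cont=67.4432 V=67.9041[EX]; j=1 S=61.8775 intr=52.8025 cont=52.3416 V=52.8025[EX]; j=2 S=81.8547 intr=32.8253 cont=32.3645 V=32.8253[EX]; j=3 S=108.2814 intr=6.3986 cont=10.6462 V=10.6462[hold]; j=4 S=143.2400 intr=0.0000 cont=0.0000 V=0.0000[hold]; j=5 S=189.4850 intr=0.0000 cont=0.0000 V=0.0000[hold]; j=6 S=250.6601 intr=0.0000 cont=0.0000 V=0.0000[hold]; j=7 S=331.5856 intr=0.0000 cont=0.0000 V=0.0000[hold]; j=8 S=438.6379 intr=0.0000 cont=0.0000 V=0.0000[hold]  S*(8)=81.8547
k=7: j=0 S=53.7994 intr=60.8806 cont=60.4197 V=60.8806[EX]; j=1 S=71.1686 intr=43.5114 cont=43.0506 V=43.5114[EX]; j=2 S=94.1453 intr=20.5347 cont=22.1022 V=22.1022[hold]; j=3 S=124.5401 intr=0.0000 cont=5.5195 V=5.5195[hold]; j=4 S=164.7478 intr=0.0000 cont=0.0000 V=0.0000[hold]; j=5 S=217.9365 intr=0.0000 cont=0.0000 V=0.0000[hold]; j=6 S=288.2972 intr=0.0000 cont=0.0000 V=0.0000[hold]; j=7 S=381.3739 intr=0.0000 cont=0.0000 V=0.0000[hold]  S*(7)=71.1686
k=6: j=0 S=61.8775 intr=52.8025 cont=52.3416 V=52.8025[EX]; j=1 S=81.8547 intr=32.8253 cont=33.1130 V=33.1130[hold]; j=2 S=108.2814 intr=6.3986 cont=14.0947 V=14.0947[hold]; j=3 S=143.2400 intr=0.0000 cont=2.8616 V=2.8616[hold]; j=4 S=189.4850 intr=0.0000 cont=0.0000 V=0.0000[hold]; j=5 S=250.6601 intr=0.0000 cont=0.0000 V=0.0000[hold]; j=6 S=331.5856 intr=0.0000 cont=0.0000 V=0.0000[hold]  S*(6)=61.8775
k=5: j=0 S=71.1686 intr=43.5114 cont=43.1880 V=43.5114[EX]; j=1 S=94.1453 intr=20.5347 cont=23.8981 V=23.8981[hold]; j=2 S=124.5401 intr=0.0000 cont=8.6739 V=8.6739[hold]; j=3 S=164.7478 intr=0.0000 cont=1.4836 V=1.4836[hold]; j=4 S=217.9365 intr=0.0000 cont=0.0000 V=0.0000[hold]; j=5 S=288.2972 intr=0.0000 cont=0.0000 V=0.0000[hold]  S*(5)=71.1686
k=4: j=0 S=81.8547 intr=32.8253 cont=33.9706 V=33.9706[hold]; j=1 S=108.2814 intr=6.3986 cont=16.5321 V=16.5321[hold]; j=2 S=143.2400 intr=0.0000 cont=5.2055 V=5.2055[hold]; j=3 S=189.4850 intr=0.0000 cont=0.7692 V=0.7692[hold]; j=4 S=250.6601 intr=0.0000 cont=0.0000 V=0.0000[hold]  S*(4)=-
k=3: j=0 S=94.1453 intr=20.5347 cont=25.5067 V=25.5067[hold]; j=1 S=124.5401 intr=0.0000 cont=11.0568 V=11.0568[hold]; j=2 S=164.7478 intr=0.0000 cont=3.0661 V=3.0661[hold]; j=3 S=217.9365 intr=0.0000 cont=0.3988 V=0.3988[hold]  S*(3)=-
k=2: j=0 S=108.2814 intr=6.3986 cont=18.5039 V=18.5039[hold]; j=1 S=143.2400 intr=0.0000 cont=7.1966 V=7.1966[hold]; j=2 S=189.4850 intr=0.0000 cont=1.7800 V=1.7800[hold]  S*(2)=-
k=1: j=0 S=124.5401 intr=0.0000 cont=13.0300 V=13.0300[hold]; j=1 S=164.7478 intr=0.0000 cont=4.5811 V=4.5811[hold]  S*(1)=-
k=0: j=0 S=143.2400 intr=0.0000 cont=8.9430 V=8.9430[hold]  S*(0)=-

price = 8.9430
boundary = - - - - - 71.1686 61.8775 71.1686 81.8547
tree:
8.9430
13.0300 4.5811
18.5039 7.1966 1.7800
25.5067 11.0568 3.0661 0.3988
33.9706 16.5321 5.2055 0.7692 0.0000
43.5114 23.8981 8.6739 1.4836 0.0000 0.0000
52.8025 33.1130 14.0947 2.8616 0.0000 0.0000 0.0000
60.8806 43.5114 22.1022 5.5195 0.0000 0.0000 0.0000 0.0000
67.9041 52.8025 32.8253 10.6462 0.0000 0.0000 0.0000 0.0000 0.0000
74.0106 60.8806 43.5114 20.5347 0.0000 0.0000 0.0000 0.0000 0.0000 0.0000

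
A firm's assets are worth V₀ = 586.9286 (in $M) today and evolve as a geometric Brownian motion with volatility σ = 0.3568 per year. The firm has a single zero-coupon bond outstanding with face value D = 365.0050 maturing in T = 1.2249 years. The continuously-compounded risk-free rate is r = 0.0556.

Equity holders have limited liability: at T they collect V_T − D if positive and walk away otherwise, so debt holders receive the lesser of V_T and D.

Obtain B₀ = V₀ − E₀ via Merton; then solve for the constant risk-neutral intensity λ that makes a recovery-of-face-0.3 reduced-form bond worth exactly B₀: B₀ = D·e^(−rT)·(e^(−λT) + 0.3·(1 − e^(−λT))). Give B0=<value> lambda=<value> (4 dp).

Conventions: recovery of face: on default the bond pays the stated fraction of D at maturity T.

B0=334.2293 lambda=0.0234

Work the structural quantities from V₀ = 586.9286 against face 365.0050:
d₁ = [ln(V₀/D) + (r + σ²/2)T] / (σ√T)
   = [ln(586.9286/365.0050) + (0.0556 + 0.5·0.3568²)·1.2249] / (0.3568·√1.2249)
   = [0.474992 + 0.146073] / 0.394889 = 1.572759
d₂ = d₁ − σ√T = 1.572759 − 0.394889 = 1.177870
N(d₁) = 0.942113,  N(d₂) = 0.880576,  e^(−rT) = 0.934163
E₀ = V₀·N(d₁) − D·e^(−rT)·N(d₂)
   = 586.9286·0.942113 − 365.0050·0.934163·0.880576 = 252.699324
B₀ = V₀ − E₀ = 586.9286 − 252.699324 = 334.229276
e^(−λT) = (B₀·e^(rT)/D − 0.3)/(1 − 0.3) = (334.2293·1.070477/365.0050 − 0.3)/0.7 = 0.97174134
λ = −ln(0.97174134)/1.2249 = 0.023402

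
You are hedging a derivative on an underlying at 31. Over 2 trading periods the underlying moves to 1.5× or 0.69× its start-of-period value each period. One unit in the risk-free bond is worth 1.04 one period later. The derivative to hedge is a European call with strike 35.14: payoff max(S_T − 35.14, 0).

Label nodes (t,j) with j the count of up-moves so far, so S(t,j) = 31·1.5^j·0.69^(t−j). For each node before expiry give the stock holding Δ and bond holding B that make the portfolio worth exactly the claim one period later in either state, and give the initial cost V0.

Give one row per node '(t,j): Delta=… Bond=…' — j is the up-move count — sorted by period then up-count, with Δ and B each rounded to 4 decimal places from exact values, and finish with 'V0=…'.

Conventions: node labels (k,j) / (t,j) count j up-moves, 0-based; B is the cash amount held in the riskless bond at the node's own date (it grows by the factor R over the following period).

(0,0): Delta=0.5727 Bond=-11.7783
(1,0): Delta=0.0000 Bond=0.0000
(1,1): Delta=0.9189 Bond=-28.3486
V0=5.9745

Risk-neutral probability p* = (R−d)/(u−d) = (1.04−0.69)/(1.5−0.69) = 0.4321.
At maturity the claim pays: V(2,0)=0.0000, V(2,1)=0.0000, V(2,2)=34.6100
Node (1,0) S=21.3900: V=(p*·0.0000+(1−p*)·0.0000)/1.04=0.0000; Δ=(0.0000−0.0000)/(32.0850−14.7591)=0.0000; B=V−Δ·S=0.0000
Node (1,1) S=46.5000: V=(p*·34.6100+(1−p*)·0.0000)/1.04=14.3797; Δ=(34.6100−0.0000)/(69.7500−32.0850)=0.9189; B=V−Δ·S=-28.3486
Node (0,0) S=31.0000: V=(p*·14.3797+(1−p*)·0.0000)/1.04=5.9745; Δ=(14.3797−0.0000)/(46.5000−21.3900)=0.5727; B=V−Δ·S=-11.7783
As a check, the time-0 holding Δ(0,0)·S0 + B(0,0) comes to 5.9745 — exactly V0.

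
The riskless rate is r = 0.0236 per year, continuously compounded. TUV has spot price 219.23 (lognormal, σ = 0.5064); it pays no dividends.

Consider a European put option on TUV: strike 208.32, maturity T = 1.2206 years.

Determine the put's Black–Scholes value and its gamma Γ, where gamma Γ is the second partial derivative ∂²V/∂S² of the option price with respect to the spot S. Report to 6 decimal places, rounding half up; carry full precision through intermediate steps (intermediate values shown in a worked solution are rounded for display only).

σ√T = 0.5064·√1.2206 = 0.559475
d₁ = (ln(S/K) + (r+σ²/2)T) / (σ√T) = (ln(219.23/208.32) + (0.0236+0.5064²/2)·1.2206) / 0.559475 = (0.051046 + 0.185312) / 0.559475 = 0.422464
d₂ = d₁ − σ√T = 0.422464 − 0.559475 = -0.137010
e^{−rT} = 0.971605
N(−d₁) = 0.336343,  N(−d₂) = 0.554489
Put price V = K·e^{−rT}·N(−d₂) − S·N(−d₁) = 112.231108 − 73.736482 = 38.494626
φ(d₁) = (1/√(2π))·e^{−d₁²/2} = 0.364884
Γ = φ(d₁) / (S·σ·√T) = 0.002975

price = 38.494626
Γ = 0.002975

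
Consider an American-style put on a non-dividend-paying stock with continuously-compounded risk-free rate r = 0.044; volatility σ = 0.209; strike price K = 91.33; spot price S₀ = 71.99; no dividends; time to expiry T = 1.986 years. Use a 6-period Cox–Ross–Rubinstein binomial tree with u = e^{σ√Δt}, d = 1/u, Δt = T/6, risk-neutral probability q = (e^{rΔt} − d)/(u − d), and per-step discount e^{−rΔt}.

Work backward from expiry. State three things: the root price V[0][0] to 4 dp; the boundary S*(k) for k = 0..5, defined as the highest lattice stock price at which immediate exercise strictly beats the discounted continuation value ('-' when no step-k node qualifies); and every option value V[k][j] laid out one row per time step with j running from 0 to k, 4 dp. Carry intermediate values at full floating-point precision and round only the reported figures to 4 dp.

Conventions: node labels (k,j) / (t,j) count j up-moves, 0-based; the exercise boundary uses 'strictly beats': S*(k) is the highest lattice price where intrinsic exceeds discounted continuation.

price = 19.3400
boundary = 71.9900 63.8339 71.9900 63.8339 71.9900 81.1882
tree:
19.3400
27.4961 12.2926
34.7282 19.3400 6.4036
41.1409 27.4961 11.3958 2.1683
46.8271 34.7282 19.3400 4.6894 0.0000
51.8691 41.1409 27.4961 10.1418 0.0000 0.0000
56.3398 46.8271 34.7282 19.3400 0.0000 0.0000 0.0000

Δt=0.33100, u=1.12777, d=0.88670, q=0.53083, disc=e^(-rΔt)=0.98554
k=6 terminal: V=max(K-S,0) → 56.3398 46.8271 34.7282 19.3400 0.0000 0.0000 0.0000
k=5: j=0 S=39.4609 intr=51.8691 cont=50.5486 V=51.8691[EX]; j=1 S=50.1891 intr=41.1409 cont=39.8204 V=41.1409[EX]; j=2 S=63.8339 intr=27.4961 cont=26.1756 V=27.4961[EX]; j=3 S=81.1882 intr=10.1418 cont=8.9425 V=10.1418[EX]; j=4 S=103.2607 intr=0.0000 cont=0.0000 V=0.0000[hold]; j=5 S=131.3339 intr=0.0000 cont=0.0000 V=0.0000[hold]  S*(5)=81.1882
k=4: j=0 S=44.5029 intr=46.8271 cont=45.5066 V=46.8271[EX]; j=1 S=56.6018 intr=34.7282 cont=33.4077 V=34.7282[EX]; j=2 S=71.9900 intr=19.3400 cont=18.0195 V=19.3400[EX]; j=3 S=91.5617 intr=0.0000 cont=4.6894 V=4.6894[hold]; j=4 S=116.4544 intr=0.0000 cont=0.0000 V=0.0000[hold]  S*(4)=71.9900
k=3: j=0 S=50.1891 intr=41.1409 cont=39.8204 V=41.1409[EX]; j=1 S=63.8339 intr=27.4961 cont=26.1756 V=27.4961[EX]; j=2 S=81.1882 intr=10.1418 cont=11.3958 V=11.3958[hold]; j=3 S=103.2607 intr=0.0000 cont=2.1683 V=2.1683[hold]  S*(3)=63.8339
k=2: j=0 S=56.6018 intr=34.7282 cont=33.4077 V=34.7282[EX]; j=1 S=71.9900 intr=19.3400 cont=18.6756 V=19.3400[EX]; j=2 S=91.5617 intr=0.0000 cont=6.4036 V=6.4036[hold]  S*(2)=71.9900
k=1: j=0 S=63.8339 intr=27.4961 cont=26.1756 V=27.4961[EX]; j=1 S=81.1882 intr=10.1418 cont=12.2926 V=12.2926[hold]  S*(1)=63.8339
k=0: j=0 S=71.9900 intr=19.3400 cont=19.1447 V=19.3400[EX]  S*(0)=71.9900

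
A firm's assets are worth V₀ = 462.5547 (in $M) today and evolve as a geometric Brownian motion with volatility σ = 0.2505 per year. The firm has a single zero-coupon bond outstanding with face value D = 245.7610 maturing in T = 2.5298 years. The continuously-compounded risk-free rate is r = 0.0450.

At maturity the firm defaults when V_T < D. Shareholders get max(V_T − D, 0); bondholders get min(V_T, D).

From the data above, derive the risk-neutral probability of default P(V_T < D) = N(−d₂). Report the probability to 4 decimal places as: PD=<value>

Apply the equity-as-call identities (strike 245.7610, horizon 2.5298 years):
d₁ = [ln(V₀/D) + (r + σ²/2)T] / (σ√T)
   = [ln(462.5547/245.7610) + (0.0450 + 0.5·0.2505²)·2.5298] / (0.2505·√2.5298)
   = [0.632405 + 0.193214] / 0.398429 = 2.072187
d₂ = d₁ − σ√T = 2.072187 − 0.398429 = 1.673758
risk-neutral PD = N(−d₂) = N(-1.673758) = 0.047089

PD=0.0471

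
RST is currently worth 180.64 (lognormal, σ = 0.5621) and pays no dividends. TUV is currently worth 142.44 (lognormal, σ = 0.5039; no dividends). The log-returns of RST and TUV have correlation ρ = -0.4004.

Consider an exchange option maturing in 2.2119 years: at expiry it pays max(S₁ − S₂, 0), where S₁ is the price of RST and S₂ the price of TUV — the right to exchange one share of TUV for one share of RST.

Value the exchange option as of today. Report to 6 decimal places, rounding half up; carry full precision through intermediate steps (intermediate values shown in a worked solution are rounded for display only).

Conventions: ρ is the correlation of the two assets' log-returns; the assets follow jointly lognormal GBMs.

σ_eff = √(σ₁² + σ₂² − 2ρσ₁σ₂) = √(0.5621² + 0.5039² − 2·-0.4004·0.5621·0.5039) = 0.892576
d₁ = (ln(S₁/S₂) + (q₂ − q₁ + σ_eff²/2)T) / (σ_eff√T) = (ln(180.64/142.44) + (0.0 − 0.0 + 0.398346)·2.2119) / 1.327480 = 0.842715
d₂ = d₁ − σ_eff√T = 0.842715 − 1.327480 = -0.484765
N(d₁) = 0.800306,  N(d₂) = 0.313921
V = S₁·e^{−q₁T}·N(d₁) − S₂·e^{−q₂T}·N(d₂) = 144.567269 − 44.714966 = 99.852303
Key observation: no risk-free rate is needed — with the second asset as numeraire the exchange option is a call on the ratio S₁/S₂, and r cancels out of the value.

exchange price = 99.852303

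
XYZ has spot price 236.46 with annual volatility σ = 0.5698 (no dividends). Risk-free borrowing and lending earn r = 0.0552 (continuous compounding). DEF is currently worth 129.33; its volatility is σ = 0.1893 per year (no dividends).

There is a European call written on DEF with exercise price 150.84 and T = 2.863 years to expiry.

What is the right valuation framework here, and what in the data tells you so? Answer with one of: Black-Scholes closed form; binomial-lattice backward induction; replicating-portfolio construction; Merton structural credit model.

Key observation: everything needed for the exact continuous-time valuation of the European call on DEF (strike 150.84) is given, and no feature rules the closed form out.

framework: Black-Scholes closed form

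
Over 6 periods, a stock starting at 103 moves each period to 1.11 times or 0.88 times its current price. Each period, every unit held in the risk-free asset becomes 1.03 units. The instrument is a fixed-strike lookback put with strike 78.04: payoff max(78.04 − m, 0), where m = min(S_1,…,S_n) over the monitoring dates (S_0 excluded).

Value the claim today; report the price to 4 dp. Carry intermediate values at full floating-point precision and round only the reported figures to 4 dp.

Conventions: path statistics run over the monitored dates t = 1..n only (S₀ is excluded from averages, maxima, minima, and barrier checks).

No-arbitrage gives p* = (R−d)/(u−d) = 0.6522: enumerate every path, weight its payoff by its p*-probability, and discount by R^6.
Enumerate all 2^6 = 64 price paths (U = up ×1.11, D = down ×0.88); each path with k up-moves has probability p*^k·(1−p*)^(6−k).
DDDDDD: m=47.8336, payoff=30.2064, prob=0.001771
UDDDDD: m=60.3356, payoff=17.7044, prob=0.003320
DUDDDD: m=60.3356, payoff=17.7044, prob=0.003320
UUDDDD: m=76.1051, payoff=1.9349, prob=0.006226
DDUDDD: m=60.3356, payoff=17.7044, prob=0.003320
UDUDDD: m=76.1051, payoff=1.9349, prob=0.006226
DUUDDD: m=76.1051, payoff=1.9349, prob=0.006226
UUUDDD: m=95.9962, payoff=0.0000, prob=0.011673
DDDUDD: m=60.3356, payoff=17.7044, prob=0.003320
UDDUDD: m=76.1051, payoff=1.9349, prob=0.006226
DUDUDD: m=76.1051, payoff=1.9349, prob=0.006226
UUDUDD: m=95.9962, payoff=0.0000, prob=0.011673
DDUUDD: m=76.1051, payoff=1.9349, prob=0.006226
UDUUDD: m=95.9962, payoff=0.0000, prob=0.011673
DUUUDD: m=90.6400, payoff=0.0000, prob=0.011673
UUUUDD: m=114.3300, payoff=0.0000, prob=0.021887
DDDDUD: m=60.3356, payoff=17.7044, prob=0.003320
UDDDUD: m=76.1051, payoff=1.9349, prob=0.006226
DUDDUD: m=76.1051, payoff=1.9349, prob=0.006226
UUDDUD: m=95.9962, payoff=0.0000, prob=0.011673
DDUDUD: m=76.1051, payoff=1.9349, prob=0.006226
UDUDUD: m=95.9962, payoff=0.0000, prob=0.011673
DUUDUD: m=90.6400, payoff=0.0000, prob=0.011673
UUUDUD: m=114.3300, payoff=0.0000, prob=0.021887
DDDUUD: m=70.1916, payoff=7.8484, prob=0.006226
UDDUUD: m=88.5372, payoff=0.0000, prob=0.011673
DUDUUD: m=88.5372, payoff=0.0000, prob=0.011673
UUDUUD: m=111.6775, payoff=0.0000, prob=0.021887
DDUUUD: m=79.7632, payoff=0.0000, prob=0.011673
UDUUUD: m=100.6104, payoff=0.0000, prob=0.021887
DUUUUD: m=90.6400, payoff=0.0000, prob=0.021887
UUUUUD: m=114.3300, payoff=0.0000, prob=0.041037
DDDDDU: m=54.3564, payoff=23.6836, prob=0.003320
UDDDDU: m=68.5632, payoff=9.4768, prob=0.006226
DUDDDU: m=68.5632, payoff=9.4768, prob=0.006226
UUDDDU: m=86.4831, payoff=0.0000, prob=0.011673
DDUDDU: m=68.5632, payoff=9.4768, prob=0.006226
UDUDDU: m=86.4831, payoff=0.0000, prob=0.011673
DUUDDU: m=86.4831, payoff=0.0000, prob=0.011673
UUUDDU: m=109.0866, payoff=0.0000, prob=0.021887
DDDUDU: m=68.5632, payoff=9.4768, prob=0.006226
UDDUDU: m=86.4831, payoff=0.0000, prob=0.011673
DUDUDU: m=86.4831, payoff=0.0000, prob=0.011673
UUDUDU: m=109.0866, payoff=0.0000, prob=0.021887
DDUUDU: m=79.7632, payoff=0.0000, prob=0.011673
UDUUDU: m=100.6104, payoff=0.0000, prob=0.021887
DUUUDU: m=90.6400, payoff=0.0000, prob=0.021887
UUUUDU: m=114.3300, payoff=0.0000, prob=0.041037
DDDDUU: m=61.7686, payoff=16.2714, prob=0.006226
UDDDUU: m=77.9127, payoff=0.1273, prob=0.011673
DUDDUU: m=77.9127, payoff=0.1273, prob=0.011673
UUDDUU: m=98.2762, payoff=0.0000, prob=0.021887
DDUDUU: m=77.9127, payoff=0.1273, prob=0.011673
UDUDUU: m=98.2762, payoff=0.0000, prob=0.021887
DUUDUU: m=90.6400, payoff=0.0000, prob=0.021887
UUUDUU: m=114.3300, payoff=0.0000, prob=0.041037
DDDUUU: m=70.1916, payoff=7.8484, prob=0.011673
UDDUUU: m=88.5372, payoff=0.0000, prob=0.021887
DUDUUU: m=88.5372, payoff=0.0000, prob=0.021887
UUDUUU: m=111.6775, payoff=0.0000, prob=0.041037
DDUUUU: m=79.7632, payoff=0.0000, prob=0.021887
UDUUUU: m=100.6104, payoff=0.0000, prob=0.041037
DUUUUU: m=90.6400, payoff=0.0000, prob=0.041037
UUUUUU: m=114.3300, payoff=0.0000, prob=0.076945
Price = Σ prob·payoff / R^6 = 1.016676 / 1.194052 = 0.8515

price = 0.8515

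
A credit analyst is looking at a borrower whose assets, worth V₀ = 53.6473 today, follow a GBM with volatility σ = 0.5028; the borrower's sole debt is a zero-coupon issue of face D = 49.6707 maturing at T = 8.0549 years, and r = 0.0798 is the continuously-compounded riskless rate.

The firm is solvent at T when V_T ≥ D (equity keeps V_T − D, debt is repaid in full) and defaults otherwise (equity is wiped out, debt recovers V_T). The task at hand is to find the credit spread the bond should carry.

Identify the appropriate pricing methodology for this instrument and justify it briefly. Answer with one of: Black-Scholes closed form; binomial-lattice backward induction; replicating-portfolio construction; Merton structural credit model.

framework: Merton structural credit model

Key observation: the data describe a firm's assets (V₀ = 53.6473, GBM) and a single zero-coupon debt of face 49.6707, so credit quantities follow from equity-as-call in the structural model.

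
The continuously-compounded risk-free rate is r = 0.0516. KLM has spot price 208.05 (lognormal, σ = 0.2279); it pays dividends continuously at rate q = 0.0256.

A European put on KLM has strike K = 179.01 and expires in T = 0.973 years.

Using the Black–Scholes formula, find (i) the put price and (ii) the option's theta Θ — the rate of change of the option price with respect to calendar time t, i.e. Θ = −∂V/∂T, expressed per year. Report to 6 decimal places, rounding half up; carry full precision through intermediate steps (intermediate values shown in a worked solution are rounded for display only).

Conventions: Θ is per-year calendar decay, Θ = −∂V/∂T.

σ√T = 0.2279·√0.973 = 0.224802
d₁ = (ln(S/K) + (r−q+σ²/2)T) / (σ√T) = (ln(208.05/179.01) + (0.0516−0.0256+0.2279²/2)·0.973) / 0.224802 = (0.150337 + 0.050566) / 0.224802 = 0.893687
d₂ = d₁ − σ√T = 0.893687 − 0.224802 = 0.668884
e^{−rT} = 0.951033
e^{−qT} = 0.975399
N(−d₁) = 0.185745,  N(−d₂) = 0.251785
Put price V = K·e^{−rT}·N(−d₂) − S·e^{−qT}·N(−d₁) = 42.864917 − 37.693514 = 5.171404
φ(d₁) = (1/√(2π))·e^{−d₁²/2} = 0.267596
Θ = −S·e^{−qT}·φ(d₁)·σ/(2√T) − q·S·e^{−qT}·N(−d₁) + r·K·e^{−rT}·N(−d₂) = −6.273179 − 0.964954 + 2.211830 = -5.026304

price = 5.171404
Θ = -5.026304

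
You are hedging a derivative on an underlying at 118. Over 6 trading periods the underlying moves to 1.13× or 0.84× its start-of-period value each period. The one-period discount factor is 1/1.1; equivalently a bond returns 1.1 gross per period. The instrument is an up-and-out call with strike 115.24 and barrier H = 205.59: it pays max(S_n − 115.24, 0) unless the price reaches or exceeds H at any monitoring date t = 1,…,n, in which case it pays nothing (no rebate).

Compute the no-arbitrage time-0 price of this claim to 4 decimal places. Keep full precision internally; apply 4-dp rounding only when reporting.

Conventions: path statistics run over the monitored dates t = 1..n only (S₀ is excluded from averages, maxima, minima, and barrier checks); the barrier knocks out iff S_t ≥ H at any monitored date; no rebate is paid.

With p* = (R−d)/(u−d) = 0.8966, sum probability × payoff across the paths and divide by R^6.
Enumerate all 2^6 = 64 price paths (U = up ×1.13, D = down ×0.84); each path with k up-moves has probability p*^k·(1−p*)^(6−k).
DDDDDD: M=99.1200, payoff=0.0000, prob=0.000001
UDDDDD: M=133.3400, payoff=0.0000, prob=0.000011
DUDDDD: M=112.0056, payoff=0.0000, prob=0.000011
UUDDDD: M=150.6742, payoff=0.0000, prob=0.000092
DDUDDD: M=99.1200, payoff=0.0000, prob=0.000011
UDUDDD: M=133.3400, payoff=0.0000, prob=0.000092
DUUDDD: M=126.5663, payoff=0.0000, prob=0.000092
UUUDDD: M=170.2618, payoff=0.0000, prob=0.000798
DDDUDD: M=99.1200, payoff=0.0000, prob=0.000011
UDDUDD: M=133.3400, payoff=0.0000, prob=0.000092
DUDUDD: M=112.0056, payoff=0.0000, prob=0.000092
UUDUDD: M=150.6742, payoff=0.0000, prob=0.000798
DDUUDD: M=106.3157, payoff=0.0000, prob=0.000092
UDUUDD: M=143.0200, payoff=0.0000, prob=0.000798
DUUUDD: M=143.0200, payoff=0.0000, prob=0.000798
UUUUDD: M=192.3959, payoff=20.5145, prob=0.006914
DDDDUD: M=99.1200, payoff=0.0000, prob=0.000011
UDDDUD: M=133.3400, payoff=0.0000, prob=0.000092
DUDDUD: M=112.0056, payoff=0.0000, prob=0.000092
UUDDUD: M=150.6742, payoff=0.0000, prob=0.000798
DDUDUD: M=99.1200, payoff=0.0000, prob=0.000092
UDUDUD: M=133.3400, payoff=0.0000, prob=0.000798
DUUDUD: M=126.5663, payoff=0.0000, prob=0.000798
UUUDUD: M=170.2618, payoff=20.5145, prob=0.006914
DDDUUD: M=99.1200, payoff=0.0000, prob=0.000092
UDDUUD: M=133.3400, payoff=0.0000, prob=0.000798
DUDUUD: M=120.1368, payoff=0.0000, prob=0.000798
UUDUUD: M=161.6125, payoff=20.5145, prob=0.006914
DDUUUD: M=120.1368, payoff=0.0000, prob=0.000798
UDUUUD: M=161.6125, payoff=20.5145, prob=0.006914
DUUUUD: M=161.6125, payoff=20.5145, prob=0.006914
UUUUUD: M=217.4074, payoff=0.0000, prob=0.059924
DDDDDU: M=99.1200, payoff=0.0000, prob=0.000011
UDDDDU: M=133.3400, payoff=0.0000, prob=0.000092
DUDDDU: M=112.0056, payoff=0.0000, prob=0.000092
UUDDDU: M=150.6742, payoff=0.0000, prob=0.000798
DDUDDU: M=99.1200, payoff=0.0000, prob=0.000092
UDUDDU: M=133.3400, payoff=0.0000, prob=0.000798
DUUDDU: M=126.5663, payoff=0.0000, prob=0.000798
UUUDDU: M=170.2618, payoff=20.5145, prob=0.006914
DDDUDU: M=99.1200, payoff=0.0000, prob=0.000092
UDDUDU: M=133.3400, payoff=0.0000, prob=0.000798
DUDUDU: M=112.0056, payoff=0.0000, prob=0.000798
UUDUDU: M=150.6742, payoff=20.5145, prob=0.006914
DDUUDU: M=106.3157, payoff=0.0000, prob=0.000798
UDUUDU: M=143.0200, payoff=20.5145, prob=0.006914
DUUUDU: M=143.0200, payoff=20.5145, prob=0.006914
UUUUDU: M=192.3959, payoff=67.3822, prob=0.059924
DDDDUU: M=99.1200, payoff=0.0000, prob=0.000092
UDDDUU: M=133.3400, payoff=0.0000, prob=0.000798
DUDDUU: M=112.0056, payoff=0.0000, prob=0.000798
UUDDUU: M=150.6742, payoff=20.5145, prob=0.006914
DDUDUU: M=100.9149, payoff=0.0000, prob=0.000798
UDUDUU: M=135.7545, payoff=20.5145, prob=0.006914
DUUDUU: M=135.7545, payoff=20.5145, prob=0.006914
UUUDUU: M=182.6222, payoff=67.3822, prob=0.059924
DDDUUU: M=100.9149, payoff=0.0000, prob=0.000798
UDDUUU: M=135.7545, payoff=20.5145, prob=0.006914
DUDUUU: M=135.7545, payoff=20.5145, prob=0.006914
UUDUUU: M=182.6222, payoff=67.3822, prob=0.059924
DDUUUU: M=135.7545, payoff=20.5145, prob=0.006914
UDUUUU: M=182.6222, payoff=67.3822, prob=0.059924
DUUUUU: M=182.6222, payoff=67.3822, prob=0.059924
UUUUUU: M=245.6703, payoff=0.0000, prob=0.519340
Price = Σ prob·payoff / R^6 = 22.316664 / 1.771561 = 12.5972

price = 12.5972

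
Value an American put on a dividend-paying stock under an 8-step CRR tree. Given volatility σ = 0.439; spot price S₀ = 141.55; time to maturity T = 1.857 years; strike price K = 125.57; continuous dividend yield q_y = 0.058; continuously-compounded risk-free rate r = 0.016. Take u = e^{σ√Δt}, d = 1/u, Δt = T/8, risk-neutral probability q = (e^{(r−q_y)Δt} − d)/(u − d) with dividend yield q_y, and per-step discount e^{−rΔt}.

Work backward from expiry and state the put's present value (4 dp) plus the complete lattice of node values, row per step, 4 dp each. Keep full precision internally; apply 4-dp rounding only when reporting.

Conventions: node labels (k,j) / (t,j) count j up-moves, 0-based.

price = 27.2250
tree:
27.2250
35.5308 16.2058
45.1831 22.7594 7.4650
55.7927 31.1988 11.5199 2.0343
66.6797 41.5253 17.4756 3.5484 0.0000
76.9744 53.3105 25.9155 6.1893 0.0000 0.0000
85.9281 65.5132 37.2382 10.7957 0.0000 0.0000 0.0000
93.3657 76.6002 51.0599 18.8304 0.0000 0.0000 0.0000 0.0000
99.5050 85.7803 64.8287 32.8450 0.0000 0.0000 0.0000 0.0000 0.0000

Δt=0.23212  u=1.23554  d=0.80936  q=0.42455  discount=0.99629
step 8 (expiry): payoffs max(K−S,0) = 99.5050 85.7803 64.8287 32.8450 0.0000 0.0000 0.0000 0.0000 0.0000
k=7: (k=7,j=0): S=32.2043, K−S=93.3657, hold=93.3308 ⇒ V=93.3657 exercise | (k=7,j=1): S=49.1618, K−S=76.4082, hold=76.6002 ⇒ V=76.6002 continue | (k=7,j=2): S=75.0482, K−S=50.5218, hold=51.0599 ⇒ V=51.0599 continue | (k=7,j=3): S=114.5654, K−S=11.0046, hold=18.8304 ⇒ V=18.8304 continue | (k=7,j=4): S=174.8906, K−S=0.0000, hold=0.0000 ⇒ V=0.0000 continue | (k=7,j=5): S=266.9804, K−S=0.0000, hold=0.0000 ⇒ V=0.0000 continue | (k=7,j=6): S=407.5607, K−S=0.0000, hold=0.0000 ⇒ V=0.0000 continue | (k=7,j=7): S=622.1645, K−S=0.0000, hold=0.0000 ⇒ V=0.0000 continue
k=6: (k=6,j=0): S=39.7897, K−S=85.7803, hold=85.9281 ⇒ V=85.9281 continue | (k=6,j=1): S=60.7413, K−S=64.8287, hold=65.5132 ⇒ V=65.5132 continue | (k=6,j=2): S=92.7250, K−S=32.8450, hold=37.2382 ⇒ V=37.2382 continue | (k=6,j=3): S=141.5500, K−S=0.0000, hold=10.7957 ⇒ V=10.7957 continue | (k=6,j=4): S=216.0841, K−S=0.0000, hold=0.0000 ⇒ V=0.0000 continue | (k=6,j=5): S=329.8647, K−S=0.0000, hold=0.0000 ⇒ V=0.0000 continue | (k=6,j=6): S=503.5571, K−S=0.0000, hold=0.0000 ⇒ V=0.0000 continue
k=5: (k=5,j=0): S=49.1618, K−S=76.4082, hold=76.9744 ⇒ V=76.9744 continue | (k=5,j=1): S=75.0482, K−S=50.5218, hold=53.3105 ⇒ V=53.3105 continue | (k=5,j=2): S=114.5654, K−S=11.0046, hold=25.9155 ⇒ V=25.9155 continue | (k=5,j=3): S=174.8906, K−S=0.0000, hold=6.1893 ⇒ V=6.1893 continue | (k=5,j=4): S=266.9804, K−S=0.0000, hold=0.0000 ⇒ V=0.0000 continue | (k=5,j=5): S=407.5607, K−S=0.0000, hold=0.0000 ⇒ V=0.0000 continue
k=4: (k=4,j=0): S=60.7413, K−S=64.8287, hold=66.6797 ⇒ V=66.6797 continue | (k=4,j=1): S=92.7250, K−S=32.8450, hold=41.5253 ⇒ V=41.5253 continue | (k=4,j=2): S=141.5500, K−S=0.0000, hold=17.4756 ⇒ V=17.4756 continue | (k=4,j=3): S=216.0841, K−S=0.0000, hold=3.5484 ⇒ V=3.5484 continue | (k=4,j=4): S=329.8647, K−S=0.0000, hold=0.0000 ⇒ V=0.0000 continue
k=3: (k=3,j=0): S=75.0482, K−S=50.5218, hold=55.7927 ⇒ V=55.7927 continue | (k=3,j=1): S=114.5654, K−S=11.0046, hold=31.1988 ⇒ V=31.1988 continue | (k=3,j=2): S=174.8906, K−S=0.0000, hold=11.5199 ⇒ V=11.5199 continue | (k=3,j=3): S=266.9804, K−S=0.0000, hold=2.0343 ⇒ V=2.0343 continue
k=2: (k=2,j=0): S=92.7250, K−S=32.8450, hold=45.1831 ⇒ V=45.1831 continue | (k=2,j=1): S=141.5500, K−S=0.0000, hold=22.7594 ⇒ V=22.7594 continue | (k=2,j=2): S=216.0841, K−S=0.0000, hold=7.4650 ⇒ V=7.4650 continue
k=1: (k=1,j=0): S=114.5654, K−S=11.0046, hold=35.5308 ⇒ V=35.5308 continue | (k=1,j=1): S=174.8906, K−S=0.0000, hold=16.2058 ⇒ V=16.2058 continue
k=0: (k=0,j=0): S=141.5500, K−S=0.0000, hold=27.2250 ⇒ V=27.2250 continue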